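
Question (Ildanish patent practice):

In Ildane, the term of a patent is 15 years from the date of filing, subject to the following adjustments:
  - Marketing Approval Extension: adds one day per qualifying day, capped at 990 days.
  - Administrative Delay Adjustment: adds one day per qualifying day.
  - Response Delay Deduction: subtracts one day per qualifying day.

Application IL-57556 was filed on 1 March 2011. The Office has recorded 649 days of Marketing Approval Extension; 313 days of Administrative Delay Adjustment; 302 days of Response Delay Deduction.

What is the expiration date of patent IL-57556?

Base term: filing date + 15 years → 1 March 2026.
Marketing Approval Extension: 649 days (within the 990-day cap) → +649 days → 10 December 2027.
Administrative Delay Adjustment: +313 days → 18 October 2028.
Response Delay Deduction: −302 days → 21 December 2027.

December 21, 2027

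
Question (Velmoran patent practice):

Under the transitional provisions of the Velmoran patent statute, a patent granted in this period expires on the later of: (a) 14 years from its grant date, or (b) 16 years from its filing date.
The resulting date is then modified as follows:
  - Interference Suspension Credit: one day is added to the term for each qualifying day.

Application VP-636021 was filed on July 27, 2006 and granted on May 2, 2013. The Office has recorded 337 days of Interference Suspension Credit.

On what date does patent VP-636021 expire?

April 3, 2028

(a) grant + 14 years → 2 May 2027.
(b) filing + 16 years → 27 July 2022.
Later of the two: 2 May 2027.
Interference Suspension Credit: +337 days → 3 April 2028.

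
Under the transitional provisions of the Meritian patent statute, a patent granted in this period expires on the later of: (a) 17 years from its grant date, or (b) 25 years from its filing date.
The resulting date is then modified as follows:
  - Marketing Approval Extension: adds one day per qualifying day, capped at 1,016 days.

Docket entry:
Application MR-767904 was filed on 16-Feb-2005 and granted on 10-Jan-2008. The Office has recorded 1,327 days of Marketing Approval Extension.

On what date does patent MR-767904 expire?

November 28, 2032

(a) grant + 17 years → 10 January 2025.
(b) filing + 25 years → 16 February 2030.
Later of the two: 16 February 2030.
Marketing Approval Extension: 1327 days claimed exceeds the 1016-day cap, so +1016 days → 28 November 2032.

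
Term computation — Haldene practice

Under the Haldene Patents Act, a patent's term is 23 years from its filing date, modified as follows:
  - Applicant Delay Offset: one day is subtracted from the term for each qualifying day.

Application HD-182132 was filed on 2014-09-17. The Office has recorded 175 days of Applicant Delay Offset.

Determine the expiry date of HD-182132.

Base term: filing date + 23 years → 17 September 2037.
Applicant Delay Offset: −175 days → 26 March 2037.

March 26, 2037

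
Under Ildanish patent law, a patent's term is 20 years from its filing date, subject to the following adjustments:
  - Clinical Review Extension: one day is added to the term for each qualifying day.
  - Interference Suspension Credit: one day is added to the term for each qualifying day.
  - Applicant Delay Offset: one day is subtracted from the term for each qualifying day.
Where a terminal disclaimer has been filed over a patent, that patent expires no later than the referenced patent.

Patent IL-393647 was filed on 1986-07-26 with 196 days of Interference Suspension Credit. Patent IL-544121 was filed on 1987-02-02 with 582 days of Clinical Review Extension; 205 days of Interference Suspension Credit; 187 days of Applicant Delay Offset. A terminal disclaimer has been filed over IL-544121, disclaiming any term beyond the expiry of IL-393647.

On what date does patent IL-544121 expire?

Natural term of IL-544121:
  Base: filing + 20 years → 2 February 2007.
  Clinical Review Extension: +582 days → 6 September 2008.
  Interference Suspension Credit: +205 days → 30 March 2009.
  Applicant Delay Offset: −187 days → 24 September 2008.
Expiry of referenced patent IL-393647:
  Base: filing + 20 years → 26 July 2006.
  Interference Suspension Credit: +196 days → 7 February 2007.
Terminal disclaimer: IL-544121 expires on the earlier of 24 September 2008 and 7 February 2007.

February 7, 2007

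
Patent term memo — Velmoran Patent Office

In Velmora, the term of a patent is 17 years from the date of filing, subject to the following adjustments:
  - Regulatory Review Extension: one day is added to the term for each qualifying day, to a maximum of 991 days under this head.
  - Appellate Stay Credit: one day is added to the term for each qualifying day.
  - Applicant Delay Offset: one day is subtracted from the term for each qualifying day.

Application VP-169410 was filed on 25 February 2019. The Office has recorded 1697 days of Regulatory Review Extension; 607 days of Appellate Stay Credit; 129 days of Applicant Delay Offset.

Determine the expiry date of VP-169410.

Base term: filing date + 17 years → 25 February 2036.
Regulatory Review Extension: 1697 days claimed exceeds the 991-day cap, so +991 days → 12 November 2038.
Appellate Stay Credit: +607 days → 11 July 2040.
Applicant Delay Offset: −129 days → 4 March 2040.

March 4, 2040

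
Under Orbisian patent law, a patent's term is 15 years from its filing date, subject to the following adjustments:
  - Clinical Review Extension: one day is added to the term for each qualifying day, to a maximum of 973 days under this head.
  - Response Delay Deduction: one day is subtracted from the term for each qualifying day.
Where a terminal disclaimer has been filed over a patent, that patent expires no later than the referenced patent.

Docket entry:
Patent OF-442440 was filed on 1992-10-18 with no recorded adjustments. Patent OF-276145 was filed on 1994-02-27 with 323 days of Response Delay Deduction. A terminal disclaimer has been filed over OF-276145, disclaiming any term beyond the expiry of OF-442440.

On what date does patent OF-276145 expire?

October 18, 2007

Natural term of OF-276145:
  Base: filing + 15 years → 27 February 2009.
  Response Delay Deduction: −323 days → 10 April 2008.
Expiry of referenced patent OF-442440:
  Base: filing + 15 years → 18 October 2007.
Terminal disclaimer: OF-276145 expires on the earlier of 10 April 2008 and 18 October 2007.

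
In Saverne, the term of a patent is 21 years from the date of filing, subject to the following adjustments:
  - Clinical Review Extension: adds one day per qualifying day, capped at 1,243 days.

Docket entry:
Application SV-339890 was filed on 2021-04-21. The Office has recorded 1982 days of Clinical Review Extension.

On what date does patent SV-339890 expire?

2045-09-15

Base term: filing date + 21 years → 21 April 2042.
Clinical Review Extension: 1982 days claimed exceeds the 1243-day cap, so +1243 days → 15 September 2045.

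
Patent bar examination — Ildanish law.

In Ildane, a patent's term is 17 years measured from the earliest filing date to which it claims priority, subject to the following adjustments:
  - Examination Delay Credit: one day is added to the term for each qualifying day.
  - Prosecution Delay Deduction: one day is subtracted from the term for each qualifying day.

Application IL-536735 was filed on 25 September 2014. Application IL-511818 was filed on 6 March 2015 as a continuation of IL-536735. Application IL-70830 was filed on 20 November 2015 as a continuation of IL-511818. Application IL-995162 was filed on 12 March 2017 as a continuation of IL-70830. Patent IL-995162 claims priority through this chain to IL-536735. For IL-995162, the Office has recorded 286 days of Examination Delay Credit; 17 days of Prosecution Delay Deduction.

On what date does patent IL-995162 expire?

2032-06-20

Earliest priority filing: 25 September 2014.
Base term: 25 September 2014 + 17 years → 25 September 2031.
Examination Delay Credit: +286 days → 7 July 2032.
Prosecution Delay Deduction: −17 days → 20 June 2032.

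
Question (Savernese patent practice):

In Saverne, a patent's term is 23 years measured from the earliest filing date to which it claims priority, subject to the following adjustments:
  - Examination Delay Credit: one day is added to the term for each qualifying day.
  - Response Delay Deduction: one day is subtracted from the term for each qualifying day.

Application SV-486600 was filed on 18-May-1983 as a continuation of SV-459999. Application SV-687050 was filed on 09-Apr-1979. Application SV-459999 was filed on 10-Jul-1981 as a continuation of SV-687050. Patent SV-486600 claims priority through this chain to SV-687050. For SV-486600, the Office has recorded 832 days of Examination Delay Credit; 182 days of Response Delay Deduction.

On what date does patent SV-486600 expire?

Earliest priority filing: 9 April 1979.
Base term: 9 April 1979 + 23 years → 9 April 2002.
Examination Delay Credit: +832 days → 19 July 2004.
Response Delay Deduction: −182 days → 19 January 2004.

January 19, 2004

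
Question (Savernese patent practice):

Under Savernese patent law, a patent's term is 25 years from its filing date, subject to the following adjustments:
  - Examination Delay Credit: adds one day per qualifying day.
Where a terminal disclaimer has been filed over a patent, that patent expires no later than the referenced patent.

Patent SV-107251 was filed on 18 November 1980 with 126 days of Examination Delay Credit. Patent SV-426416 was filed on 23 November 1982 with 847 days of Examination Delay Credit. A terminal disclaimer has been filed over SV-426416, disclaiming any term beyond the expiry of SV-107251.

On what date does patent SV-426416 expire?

2006-03-24

Natural term of SV-426416:
  Base: filing + 25 years → 23 November 2007.
  Examination Delay Credit: +847 days → 19 March 2010.
Expiry of referenced patent SV-107251:
  Base: filing + 25 years → 18 November 2005.
  Examination Delay Credit: +126 days → 24 March 2006.
Terminal disclaimer: SV-426416 expires on the earlier of 19 March 2010 and 24 March 2006.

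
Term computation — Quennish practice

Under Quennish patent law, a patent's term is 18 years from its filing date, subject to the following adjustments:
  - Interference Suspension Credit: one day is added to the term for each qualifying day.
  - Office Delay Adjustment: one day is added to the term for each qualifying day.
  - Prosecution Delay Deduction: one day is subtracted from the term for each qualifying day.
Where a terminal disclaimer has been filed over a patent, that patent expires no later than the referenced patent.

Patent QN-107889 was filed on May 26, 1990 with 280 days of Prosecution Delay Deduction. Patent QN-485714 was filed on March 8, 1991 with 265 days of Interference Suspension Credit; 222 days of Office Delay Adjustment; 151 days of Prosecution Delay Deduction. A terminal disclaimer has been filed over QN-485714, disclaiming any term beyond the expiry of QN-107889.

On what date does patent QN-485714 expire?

Natural term of QN-485714:
  Base: filing + 18 years → 8 March 2009.
  Interference Suspension Credit: +265 days → 28 November 2009.
  Office Delay Adjustment: +222 days → 8 July 2010.
  Prosecution Delay Deduction: −151 days → 7 February 2010.
Expiry of referenced patent QN-107889:
  Base: filing + 18 years → 26 May 2008.
  Prosecution Delay Deduction: −280 days → 20 August 2007.
Terminal disclaimer: QN-485714 expires on the earlier of 7 February 2010 and 20 August 2007.

2007-08-20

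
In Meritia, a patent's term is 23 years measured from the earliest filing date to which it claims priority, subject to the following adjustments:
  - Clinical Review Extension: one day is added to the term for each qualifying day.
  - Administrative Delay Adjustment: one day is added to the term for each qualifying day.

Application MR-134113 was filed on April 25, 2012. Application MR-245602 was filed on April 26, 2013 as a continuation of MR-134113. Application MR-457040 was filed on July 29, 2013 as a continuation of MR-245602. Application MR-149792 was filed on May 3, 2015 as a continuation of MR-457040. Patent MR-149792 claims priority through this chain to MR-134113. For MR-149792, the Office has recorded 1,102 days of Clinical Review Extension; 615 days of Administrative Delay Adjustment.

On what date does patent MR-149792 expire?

Earliest priority filing: 25 April 2012.
Base term: 25 April 2012 + 23 years → 25 April 2035.
Clinical Review Extension: +1102 days → 1 May 2038.
Administrative Delay Adjustment: +615 days → 6 January 2040.

January 6, 2040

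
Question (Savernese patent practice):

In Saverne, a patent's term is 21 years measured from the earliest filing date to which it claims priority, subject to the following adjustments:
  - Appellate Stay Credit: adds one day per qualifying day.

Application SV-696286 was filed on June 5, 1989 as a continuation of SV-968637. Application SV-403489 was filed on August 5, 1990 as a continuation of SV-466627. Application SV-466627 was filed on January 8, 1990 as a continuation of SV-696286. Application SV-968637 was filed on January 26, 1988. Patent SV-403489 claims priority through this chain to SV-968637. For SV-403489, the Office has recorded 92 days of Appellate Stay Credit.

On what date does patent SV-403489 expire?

2009-04-28

Earliest priority filing: 26 January 1988.
Base term: 26 January 1988 + 21 years → 26 January 2009.
Appellate Stay Credit: +92 days → 28 April 2009.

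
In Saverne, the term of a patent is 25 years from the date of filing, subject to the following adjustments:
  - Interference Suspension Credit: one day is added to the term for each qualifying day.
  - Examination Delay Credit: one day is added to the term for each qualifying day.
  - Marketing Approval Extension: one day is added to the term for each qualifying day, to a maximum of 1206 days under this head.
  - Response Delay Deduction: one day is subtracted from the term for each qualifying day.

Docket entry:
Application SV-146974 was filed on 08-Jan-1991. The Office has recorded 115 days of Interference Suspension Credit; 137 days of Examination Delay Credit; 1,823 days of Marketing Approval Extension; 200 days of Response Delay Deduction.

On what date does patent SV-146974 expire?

Base term: filing date + 25 years → 8 January 2016.
Interference Suspension Credit: +115 days → 2 May 2016.
Examination Delay Credit: +137 days → 16 September 2016.
Marketing Approval Extension: 1823 days claimed exceeds the 1206-day cap, so +1206 days → 5 January 2020.
Response Delay Deduction: −200 days → 19 June 2019.

June 19, 2019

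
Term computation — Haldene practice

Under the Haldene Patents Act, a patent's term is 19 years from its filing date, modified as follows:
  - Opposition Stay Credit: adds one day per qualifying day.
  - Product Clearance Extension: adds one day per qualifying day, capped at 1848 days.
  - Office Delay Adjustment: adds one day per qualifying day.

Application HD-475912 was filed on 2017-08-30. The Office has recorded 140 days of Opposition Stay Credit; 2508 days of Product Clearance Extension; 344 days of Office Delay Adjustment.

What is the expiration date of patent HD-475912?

Base term: filing date + 19 years → 30 August 2036.
Opposition Stay Credit: +140 days → 17 January 2037.
Product Clearance Extension: 2508 days claimed exceeds the 1848-day cap, so +1848 days → 8 February 2042.
Office Delay Adjustment: +344 days → 18 January 2043.

January 18, 2043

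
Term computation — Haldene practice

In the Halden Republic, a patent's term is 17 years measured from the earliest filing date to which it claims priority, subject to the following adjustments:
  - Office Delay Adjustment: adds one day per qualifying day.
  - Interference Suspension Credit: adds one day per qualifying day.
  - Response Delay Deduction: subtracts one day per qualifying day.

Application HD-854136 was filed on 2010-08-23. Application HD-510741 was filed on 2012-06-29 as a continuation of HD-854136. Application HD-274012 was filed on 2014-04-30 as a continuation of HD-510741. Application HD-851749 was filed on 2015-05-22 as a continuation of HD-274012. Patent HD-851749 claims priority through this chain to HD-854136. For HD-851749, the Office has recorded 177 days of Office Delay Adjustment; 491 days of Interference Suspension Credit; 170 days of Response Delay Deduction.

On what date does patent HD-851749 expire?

Earliest priority filing: 23 August 2010.
Base term: 23 August 2010 + 17 years → 23 August 2027.
Office Delay Adjustment: +177 days → 16 February 2028.
Interference Suspension Credit: +491 days → 21 June 2029.
Response Delay Deduction: −170 days → 2 January 2029.

January 2, 2029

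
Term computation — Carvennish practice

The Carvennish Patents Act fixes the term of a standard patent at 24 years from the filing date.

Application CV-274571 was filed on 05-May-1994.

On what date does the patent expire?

Filing date + 24 years → 5 May 2018.

2018-05-05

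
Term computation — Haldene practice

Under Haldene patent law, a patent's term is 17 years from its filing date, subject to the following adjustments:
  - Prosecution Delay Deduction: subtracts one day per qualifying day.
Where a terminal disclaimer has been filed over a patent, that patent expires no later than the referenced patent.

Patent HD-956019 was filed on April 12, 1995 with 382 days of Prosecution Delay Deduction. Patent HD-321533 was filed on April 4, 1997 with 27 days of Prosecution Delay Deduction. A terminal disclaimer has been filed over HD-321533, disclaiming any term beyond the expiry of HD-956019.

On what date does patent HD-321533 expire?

Natural term of HD-321533:
  Base: filing + 17 years → 4 April 2014.
  Prosecution Delay Deduction: −27 days → 8 March 2014.
Expiry of referenced patent HD-956019:
  Base: filing + 17 years → 12 April 2012.
  Prosecution Delay Deduction: −382 days → 27 March 2011.
Terminal disclaimer: HD-321533 expires on the earlier of 8 March 2014 and 27 March 2011.

March 27, 2011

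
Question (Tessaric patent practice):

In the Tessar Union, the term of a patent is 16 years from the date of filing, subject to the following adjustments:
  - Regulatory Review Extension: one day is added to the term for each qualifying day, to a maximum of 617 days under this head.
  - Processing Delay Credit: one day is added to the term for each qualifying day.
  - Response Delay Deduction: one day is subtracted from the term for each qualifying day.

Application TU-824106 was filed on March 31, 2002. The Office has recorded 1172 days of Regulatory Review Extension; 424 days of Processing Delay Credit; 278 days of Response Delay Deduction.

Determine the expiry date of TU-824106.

May 2, 2020

Base term: filing date + 16 years → 31 March 2018.
Regulatory Review Extension: 1172 days claimed exceeds the 617-day cap, so +617 days → 8 December 2019.
Processing Delay Credit: +424 days → 4 February 2021.
Response Delay Deduction: −278 days → 2 May 2020.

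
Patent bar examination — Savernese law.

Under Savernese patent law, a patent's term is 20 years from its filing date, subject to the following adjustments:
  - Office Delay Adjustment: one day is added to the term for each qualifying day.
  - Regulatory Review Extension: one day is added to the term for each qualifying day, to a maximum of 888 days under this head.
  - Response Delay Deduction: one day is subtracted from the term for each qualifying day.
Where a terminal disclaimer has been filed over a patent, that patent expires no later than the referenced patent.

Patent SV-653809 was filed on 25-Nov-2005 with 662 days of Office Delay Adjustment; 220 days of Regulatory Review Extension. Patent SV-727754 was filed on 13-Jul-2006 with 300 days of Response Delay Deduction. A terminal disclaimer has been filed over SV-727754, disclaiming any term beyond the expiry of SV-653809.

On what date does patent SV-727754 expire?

2025-09-16

Natural term of SV-727754:
  Base: filing + 20 years → 13 July 2026.
  Response Delay Deduction: −300 days → 16 September 2025.
Expiry of referenced patent SV-653809:
  Base: filing + 20 years → 25 November 2025.
  Office Delay Adjustment: +662 days → 18 September 2027.
  Regulatory Review Extension: 220 days (within the 888-day cap) → +220 days → 25 April 2028.
Terminal disclaimer: SV-727754 expires on the earlier of 16 September 2025 and 25 April 2028.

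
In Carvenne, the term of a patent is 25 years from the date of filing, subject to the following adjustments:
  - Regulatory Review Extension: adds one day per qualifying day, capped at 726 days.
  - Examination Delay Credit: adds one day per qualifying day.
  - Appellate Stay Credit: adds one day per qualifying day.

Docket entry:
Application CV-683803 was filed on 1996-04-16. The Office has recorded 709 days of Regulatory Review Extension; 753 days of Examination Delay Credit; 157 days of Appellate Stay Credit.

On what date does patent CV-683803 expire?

September 21, 2025

Base term: filing date + 25 years → 16 April 2021.
Regulatory Review Extension: 709 days (within the 726-day cap) → +709 days → 26 March 2023.
Examination Delay Credit: +753 days → 17 April 2025.
Appellate Stay Credit: +157 days → 21 September 2025.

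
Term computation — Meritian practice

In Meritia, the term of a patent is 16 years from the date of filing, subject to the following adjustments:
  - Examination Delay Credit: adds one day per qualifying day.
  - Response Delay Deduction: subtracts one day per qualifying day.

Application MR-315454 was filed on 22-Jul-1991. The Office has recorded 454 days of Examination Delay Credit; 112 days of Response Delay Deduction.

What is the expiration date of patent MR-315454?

Base term: filing date + 16 years → 22 July 2007.
Examination Delay Credit: +454 days → 18 October 2008.
Response Delay Deduction: −112 days → 28 June 2008.

2008-06-28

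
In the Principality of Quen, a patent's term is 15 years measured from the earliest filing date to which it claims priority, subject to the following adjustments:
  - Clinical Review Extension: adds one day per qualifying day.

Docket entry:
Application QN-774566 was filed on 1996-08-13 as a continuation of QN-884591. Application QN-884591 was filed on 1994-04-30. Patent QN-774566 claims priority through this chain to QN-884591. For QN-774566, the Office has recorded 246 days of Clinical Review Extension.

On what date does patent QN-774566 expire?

January 1, 2010

Earliest priority filing: 30 April 1994.
Base term: 30 April 1994 + 15 years → 30 April 2009.
Clinical Review Extension: +246 days → 1 January 2010.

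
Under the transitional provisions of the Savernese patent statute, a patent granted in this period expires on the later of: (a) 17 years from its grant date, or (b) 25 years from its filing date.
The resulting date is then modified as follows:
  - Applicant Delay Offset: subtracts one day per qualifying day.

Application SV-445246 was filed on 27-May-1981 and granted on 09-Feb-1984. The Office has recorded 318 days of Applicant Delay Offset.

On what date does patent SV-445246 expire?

(a) grant + 17 years → 9 February 2001.
(b) filing + 25 years → 27 May 2006.
Later of the two: 27 May 2006.
Applicant Delay Offset: −318 days → 13 July 2005.

July 13, 2005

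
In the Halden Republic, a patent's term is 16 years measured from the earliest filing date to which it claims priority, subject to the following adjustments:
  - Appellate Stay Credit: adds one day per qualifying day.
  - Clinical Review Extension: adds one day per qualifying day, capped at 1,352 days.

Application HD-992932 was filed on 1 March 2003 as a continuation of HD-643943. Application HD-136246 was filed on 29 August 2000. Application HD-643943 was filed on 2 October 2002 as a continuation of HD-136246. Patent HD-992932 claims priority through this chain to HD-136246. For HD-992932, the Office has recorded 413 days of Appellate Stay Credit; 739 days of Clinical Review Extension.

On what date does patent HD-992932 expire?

Earliest priority filing: 29 August 2000.
Base term: 29 August 2000 + 16 years → 29 August 2016.
Appellate Stay Credit: +413 days → 16 October 2017.
Clinical Review Extension: 739 days (within the 1352-day cap) → +739 days → 25 October 2019.

October 25, 2019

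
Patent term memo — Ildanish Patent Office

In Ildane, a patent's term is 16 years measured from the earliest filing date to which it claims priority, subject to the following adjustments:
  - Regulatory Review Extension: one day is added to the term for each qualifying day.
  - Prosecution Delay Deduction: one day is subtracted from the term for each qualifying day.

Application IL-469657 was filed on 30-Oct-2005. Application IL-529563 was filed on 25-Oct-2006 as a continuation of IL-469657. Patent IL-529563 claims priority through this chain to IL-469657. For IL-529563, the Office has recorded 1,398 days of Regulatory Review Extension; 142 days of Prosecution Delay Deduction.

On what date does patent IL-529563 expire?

Earliest priority filing: 30 October 2005.
Base term: 30 October 2005 + 16 years → 30 October 2021.
Regulatory Review Extension: +1398 days → 28 August 2025.
Prosecution Delay Deduction: −142 days → 8 April 2025.

2025-04-08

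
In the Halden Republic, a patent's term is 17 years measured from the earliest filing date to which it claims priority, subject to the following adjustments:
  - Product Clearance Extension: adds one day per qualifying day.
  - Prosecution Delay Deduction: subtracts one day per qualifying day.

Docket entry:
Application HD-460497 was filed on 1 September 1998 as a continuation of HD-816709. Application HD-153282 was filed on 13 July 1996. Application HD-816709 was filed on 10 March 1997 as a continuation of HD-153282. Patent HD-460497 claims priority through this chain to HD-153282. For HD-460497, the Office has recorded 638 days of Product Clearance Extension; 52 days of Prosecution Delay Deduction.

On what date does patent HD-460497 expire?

2015-02-19

Earliest priority filing: 13 July 1996.
Base term: 13 July 1996 + 17 years → 13 July 2013.
Product Clearance Extension: +638 days → 12 April 2015.
Prosecution Delay Deduction: −52 days → 19 February 2015.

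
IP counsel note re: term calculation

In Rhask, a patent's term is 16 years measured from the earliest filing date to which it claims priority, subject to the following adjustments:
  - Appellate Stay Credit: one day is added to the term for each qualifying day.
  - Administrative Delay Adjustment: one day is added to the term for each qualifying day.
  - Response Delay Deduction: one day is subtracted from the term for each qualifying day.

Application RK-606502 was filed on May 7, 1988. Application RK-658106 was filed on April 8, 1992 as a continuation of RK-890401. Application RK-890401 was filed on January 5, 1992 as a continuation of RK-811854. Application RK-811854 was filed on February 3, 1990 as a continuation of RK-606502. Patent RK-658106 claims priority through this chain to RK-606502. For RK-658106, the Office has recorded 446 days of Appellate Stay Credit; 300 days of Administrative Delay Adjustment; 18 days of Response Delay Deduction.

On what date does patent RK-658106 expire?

Earliest priority filing: 7 May 1988.
Base term: 7 May 1988 + 16 years → 7 May 2004.
Appellate Stay Credit: +446 days → 27 July 2005.
Administrative Delay Adjustment: +300 days → 23 May 2006.
Response Delay Deduction: −18 days → 5 May 2006.

May 5, 2006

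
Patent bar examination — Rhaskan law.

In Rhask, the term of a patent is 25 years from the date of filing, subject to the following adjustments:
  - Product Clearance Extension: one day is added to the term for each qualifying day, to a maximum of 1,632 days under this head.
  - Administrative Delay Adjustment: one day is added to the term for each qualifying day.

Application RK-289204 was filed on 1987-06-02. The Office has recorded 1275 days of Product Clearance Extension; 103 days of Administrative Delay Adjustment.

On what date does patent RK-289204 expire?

Base term: filing date + 25 years → 2 June 2012.
Product Clearance Extension: 1275 days (within the 1632-day cap) → +1275 days → 29 November 2015.
Administrative Delay Adjustment: +103 days → 11 March 2016.

2016-03-11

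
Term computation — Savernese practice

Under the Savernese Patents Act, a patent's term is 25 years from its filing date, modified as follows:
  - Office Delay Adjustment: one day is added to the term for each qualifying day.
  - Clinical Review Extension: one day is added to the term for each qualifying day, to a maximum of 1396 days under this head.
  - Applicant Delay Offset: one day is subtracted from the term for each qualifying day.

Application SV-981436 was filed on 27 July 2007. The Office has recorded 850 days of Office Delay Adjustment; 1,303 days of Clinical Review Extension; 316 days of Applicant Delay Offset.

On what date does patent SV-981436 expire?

2037-08-07

Base term: filing date + 25 years → 27 July 2032.
Office Delay Adjustment: +850 days → 24 November 2034.
Clinical Review Extension: 1303 days (within the 1396-day cap) → +1303 days → 19 June 2038.
Applicant Delay Offset: −316 days → 7 August 2037.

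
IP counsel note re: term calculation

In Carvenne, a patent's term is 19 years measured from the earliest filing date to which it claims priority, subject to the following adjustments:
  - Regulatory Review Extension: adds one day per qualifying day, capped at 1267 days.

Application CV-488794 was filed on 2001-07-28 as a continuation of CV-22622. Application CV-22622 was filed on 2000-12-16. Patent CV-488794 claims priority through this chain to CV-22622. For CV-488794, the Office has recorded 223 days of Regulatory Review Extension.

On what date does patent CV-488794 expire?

2020-07-26

Earliest priority filing: 16 December 2000.
Base term: 16 December 2000 + 19 years → 16 December 2019.
Regulatory Review Extension: 223 days (within the 1267-day cap) → +223 days → 26 July 2020.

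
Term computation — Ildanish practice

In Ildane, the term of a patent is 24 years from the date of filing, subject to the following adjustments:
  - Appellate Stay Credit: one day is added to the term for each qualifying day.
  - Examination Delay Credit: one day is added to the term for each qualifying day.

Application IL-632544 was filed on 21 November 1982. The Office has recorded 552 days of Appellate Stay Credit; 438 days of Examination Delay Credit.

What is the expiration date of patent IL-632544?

August 7, 2009

Base term: filing date + 24 years → 21 November 2006.
Appellate Stay Credit: +552 days → 26 May 2008.
Examination Delay Credit: +438 days → 7 August 2009.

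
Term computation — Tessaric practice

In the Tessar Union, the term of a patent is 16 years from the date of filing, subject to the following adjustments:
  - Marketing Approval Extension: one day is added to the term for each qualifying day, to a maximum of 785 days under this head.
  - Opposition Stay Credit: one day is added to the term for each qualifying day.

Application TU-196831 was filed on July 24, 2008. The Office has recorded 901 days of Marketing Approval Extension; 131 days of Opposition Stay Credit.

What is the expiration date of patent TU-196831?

Base term: filing date + 16 years → 24 July 2024.
Marketing Approval Extension: 901 days claimed exceeds the 785-day cap, so +785 days → 17 September 2026.
Opposition Stay Credit: +131 days → 26 January 2027.

January 26, 2027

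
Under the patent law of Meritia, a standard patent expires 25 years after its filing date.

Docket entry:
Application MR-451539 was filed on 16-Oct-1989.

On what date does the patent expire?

Filing date + 25 years → 16 October 2014.

2014-10-16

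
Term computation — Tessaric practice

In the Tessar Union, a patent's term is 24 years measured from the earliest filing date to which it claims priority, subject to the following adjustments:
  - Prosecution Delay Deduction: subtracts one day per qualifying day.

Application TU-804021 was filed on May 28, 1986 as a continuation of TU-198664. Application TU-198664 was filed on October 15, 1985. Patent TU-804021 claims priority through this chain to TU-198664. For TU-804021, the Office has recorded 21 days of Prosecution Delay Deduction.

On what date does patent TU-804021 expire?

Earliest priority filing: 15 October 1985.
Base term: 15 October 1985 + 24 years → 15 October 2009.
Prosecution Delay Deduction: −21 days → 24 September 2009.

September 24, 2009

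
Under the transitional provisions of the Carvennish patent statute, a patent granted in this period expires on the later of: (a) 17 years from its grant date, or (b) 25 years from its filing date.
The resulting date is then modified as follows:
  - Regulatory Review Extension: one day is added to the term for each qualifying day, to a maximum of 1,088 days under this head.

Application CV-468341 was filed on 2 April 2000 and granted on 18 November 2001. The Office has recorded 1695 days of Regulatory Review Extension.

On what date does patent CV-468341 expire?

2028-03-25

(a) grant + 17 years → 18 November 2018.
(b) filing + 25 years → 2 April 2025.
Later of the two: 2 April 2025.
Regulatory Review Extension: 1695 days claimed exceeds the 1088-day cap, so +1088 days → 25 March 2028.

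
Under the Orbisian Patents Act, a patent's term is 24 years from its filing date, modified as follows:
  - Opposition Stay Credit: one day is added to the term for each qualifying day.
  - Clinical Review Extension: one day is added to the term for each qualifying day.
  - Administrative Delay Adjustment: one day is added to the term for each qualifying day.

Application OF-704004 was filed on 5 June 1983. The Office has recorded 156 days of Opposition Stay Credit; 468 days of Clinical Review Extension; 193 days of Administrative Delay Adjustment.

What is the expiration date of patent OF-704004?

Base term: filing date + 24 years → 5 June 2007.
Opposition Stay Credit: +156 days → 8 November 2007.
Clinical Review Extension: +468 days → 18 February 2009.
Administrative Delay Adjustment: +193 days → 30 August 2009.

2009-08-30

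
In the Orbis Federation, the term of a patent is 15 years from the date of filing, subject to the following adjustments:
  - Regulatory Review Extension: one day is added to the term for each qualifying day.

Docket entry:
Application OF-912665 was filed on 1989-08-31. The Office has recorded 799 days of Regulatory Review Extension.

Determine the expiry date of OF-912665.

Base term: filing date + 15 years → 31 August 2004.
Regulatory Review Extension: +799 days → 8 November 2006.

November 8, 2006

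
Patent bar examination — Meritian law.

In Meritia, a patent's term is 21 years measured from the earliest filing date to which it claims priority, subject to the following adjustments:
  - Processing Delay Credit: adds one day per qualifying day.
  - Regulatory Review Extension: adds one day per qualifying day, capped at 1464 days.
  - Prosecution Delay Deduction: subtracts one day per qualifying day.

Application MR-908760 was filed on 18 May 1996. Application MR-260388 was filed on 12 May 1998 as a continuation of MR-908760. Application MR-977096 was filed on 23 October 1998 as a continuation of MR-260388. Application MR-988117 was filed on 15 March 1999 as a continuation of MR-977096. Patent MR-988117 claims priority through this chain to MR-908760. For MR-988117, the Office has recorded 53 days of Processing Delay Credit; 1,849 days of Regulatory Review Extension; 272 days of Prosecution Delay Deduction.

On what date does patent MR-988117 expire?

October 14, 2020

Earliest priority filing: 18 May 1996.
Base term: 18 May 1996 + 21 years → 18 May 2017.
Processing Delay Credit: +53 days → 10 July 2017.
Regulatory Review Extension: 1849 days claimed exceeds the 1464-day cap, so +1464 days → 13 July 2021.
Prosecution Delay Deduction: −272 days → 14 October 2020.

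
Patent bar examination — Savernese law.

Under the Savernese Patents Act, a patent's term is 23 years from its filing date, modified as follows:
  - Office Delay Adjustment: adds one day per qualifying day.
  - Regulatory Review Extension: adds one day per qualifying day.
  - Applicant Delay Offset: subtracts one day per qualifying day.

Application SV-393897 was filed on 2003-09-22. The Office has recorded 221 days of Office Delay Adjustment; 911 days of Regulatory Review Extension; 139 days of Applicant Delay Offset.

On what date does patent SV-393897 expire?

2029-06-11

Base term: filing date + 23 years → 22 September 2026.
Office Delay Adjustment: +221 days → 1 May 2027.
Regulatory Review Extension: +911 days → 28 October 2029.
Applicant Delay Offset: −139 days → 11 June 2029.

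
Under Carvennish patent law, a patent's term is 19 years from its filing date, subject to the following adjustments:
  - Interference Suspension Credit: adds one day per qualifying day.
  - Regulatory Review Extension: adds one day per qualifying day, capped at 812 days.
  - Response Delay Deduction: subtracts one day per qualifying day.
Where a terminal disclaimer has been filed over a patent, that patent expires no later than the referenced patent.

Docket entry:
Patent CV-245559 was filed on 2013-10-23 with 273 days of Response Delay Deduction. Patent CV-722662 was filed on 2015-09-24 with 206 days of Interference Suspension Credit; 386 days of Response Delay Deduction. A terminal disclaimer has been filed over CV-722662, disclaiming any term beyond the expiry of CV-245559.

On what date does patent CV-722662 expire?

Natural term of CV-722662:
  Base: filing + 19 years → 24 September 2034.
  Interference Suspension Credit: +206 days → 18 April 2035.
  Response Delay Deduction: −386 days → 28 March 2034.
Expiry of referenced patent CV-245559:
  Base: filing + 19 years → 23 October 2032.
  Response Delay Deduction: −273 days → 24 January 2032.
Terminal disclaimer: CV-722662 expires on the earlier of 28 March 2034 and 24 January 2032.

January 24, 2032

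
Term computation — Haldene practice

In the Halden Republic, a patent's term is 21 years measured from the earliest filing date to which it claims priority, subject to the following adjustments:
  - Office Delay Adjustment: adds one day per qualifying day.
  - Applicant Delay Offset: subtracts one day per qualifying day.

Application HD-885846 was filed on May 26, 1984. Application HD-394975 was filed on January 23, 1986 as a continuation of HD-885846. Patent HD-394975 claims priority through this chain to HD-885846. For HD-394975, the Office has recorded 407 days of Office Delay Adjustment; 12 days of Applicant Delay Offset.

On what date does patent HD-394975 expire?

Earliest priority filing: 26 May 1984.
Base term: 26 May 1984 + 21 years → 26 May 2005.
Office Delay Adjustment: +407 days → 7 July 2006.
Applicant Delay Offset: −12 days → 25 June 2006.

June 25, 2006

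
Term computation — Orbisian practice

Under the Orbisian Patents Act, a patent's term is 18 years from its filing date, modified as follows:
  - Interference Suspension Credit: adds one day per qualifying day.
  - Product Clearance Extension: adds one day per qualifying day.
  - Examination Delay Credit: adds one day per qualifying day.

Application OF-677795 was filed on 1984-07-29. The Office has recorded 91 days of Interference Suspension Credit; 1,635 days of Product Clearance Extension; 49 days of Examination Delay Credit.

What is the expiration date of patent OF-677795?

Base term: filing date + 18 years → 29 July 2002.
Interference Suspension Credit: +91 days → 28 October 2002.
Product Clearance Extension: +1635 days → 20 April 2007.
Examination Delay Credit: +49 days → 8 June 2007.

2007-06-08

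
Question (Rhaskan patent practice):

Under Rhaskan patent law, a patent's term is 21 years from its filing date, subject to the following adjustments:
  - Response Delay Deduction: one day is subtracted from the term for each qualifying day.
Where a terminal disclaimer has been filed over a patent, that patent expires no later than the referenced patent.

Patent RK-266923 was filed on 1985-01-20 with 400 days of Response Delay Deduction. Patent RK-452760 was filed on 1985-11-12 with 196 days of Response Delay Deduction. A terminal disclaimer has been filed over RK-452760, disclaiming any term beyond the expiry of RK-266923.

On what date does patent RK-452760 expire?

Natural term of RK-452760:
  Base: filing + 21 years → 12 November 2006.
  Response Delay Deduction: −196 days → 30 April 2006.
Expiry of referenced patent RK-266923:
  Base: filing + 21 years → 20 January 2006.
  Response Delay Deduction: −400 days → 16 December 2004.
Terminal disclaimer: RK-452760 expires on the earlier of 30 April 2006 and 16 December 2004.

2004-12-16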